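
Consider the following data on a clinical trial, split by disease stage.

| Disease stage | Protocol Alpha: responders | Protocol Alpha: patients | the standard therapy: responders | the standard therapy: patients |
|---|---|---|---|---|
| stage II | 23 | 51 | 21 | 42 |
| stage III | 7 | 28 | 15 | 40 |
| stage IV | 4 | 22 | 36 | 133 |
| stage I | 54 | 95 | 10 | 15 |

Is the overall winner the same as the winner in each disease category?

No

Stage II: Protocol Alpha 23/51 = 45.1%, the standard therapy 21/42 = 50.0% → the standard therapy
Stage III: Protocol Alpha 7/28 = 25.0%, the standard therapy 15/40 = 37.5% → the standard therapy
Stage IV: Protocol Alpha 4/22 = 18.2%, the standard therapy 36/133 = 27.1% → the standard therapy
Stage I: Protocol Alpha 54/95 = 56.8%, the standard therapy 10/15 = 66.7% → the standard therapy
Overall: Protocol Alpha 88/196 = 44.9%, the standard therapy 82/230 = 35.7% → Protocol Alpha
The standard therapy wins each disease group but Protocol Alpha wins overall — the comparison reverses. The standard therapy's patients skew toward stage IV, which has a lower base rate.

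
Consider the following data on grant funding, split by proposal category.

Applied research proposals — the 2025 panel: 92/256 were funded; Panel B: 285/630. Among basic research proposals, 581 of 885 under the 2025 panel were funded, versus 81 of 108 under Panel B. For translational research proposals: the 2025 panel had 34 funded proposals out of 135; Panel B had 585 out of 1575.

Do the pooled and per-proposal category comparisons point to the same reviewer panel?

No

Applied research: the 2025 panel 92/256 = 35.9%, Panel B 285/630 = 45.2% → Panel B
Basic research: the 2025 panel 581/885 = 65.6%, Panel B 81/108 = 75.0% → Panel B
Translational research: the 2025 panel 34/135 = 25.2%, Panel B 585/1575 = 37.1% → Panel B
Overall: the 2025 panel 707/1276 = 55.4%, Panel B 951/2313 = 41.1% → the 2025 panel
Panel B wins each proposal group but the 2025 panel wins overall — the comparison reverses. Panel B's proposals skew toward translational research, which has a lower base rate.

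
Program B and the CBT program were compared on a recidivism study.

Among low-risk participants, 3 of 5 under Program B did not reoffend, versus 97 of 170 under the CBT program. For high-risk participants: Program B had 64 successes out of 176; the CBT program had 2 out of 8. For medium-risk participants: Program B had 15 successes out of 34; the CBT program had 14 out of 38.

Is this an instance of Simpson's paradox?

Low-risk: Program B 3/5 = 60.0%, the CBT program 97/170 = 57.1% → Program B
High-risk: Program B 64/176 = 36.4%, the CBT program 2/8 = 25.0% → Program B
Medium-risk: Program B 15/34 = 44.1%, the CBT program 14/38 = 36.8% → Program B
Overall: Program B 82/215 = 38.1%, the CBT program 113/216 = 52.3% → the CBT program
Program B wins each risk group but the CBT program wins overall — the comparison reverses. Program B's participants skew toward high-risk, which has a lower base rate.

Yes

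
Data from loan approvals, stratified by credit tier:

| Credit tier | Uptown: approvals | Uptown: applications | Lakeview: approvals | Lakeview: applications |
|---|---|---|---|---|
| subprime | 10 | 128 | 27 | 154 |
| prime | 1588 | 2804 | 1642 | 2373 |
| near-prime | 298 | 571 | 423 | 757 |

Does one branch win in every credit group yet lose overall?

Subprime: Uptown 10/128 = 7.8%, Lakeview 27/154 = 17.5% → Lakeview
Prime: Uptown 1588/2804 = 56.6%, Lakeview 1642/2373 = 69.2% → Lakeview
Near-prime: Uptown 298/571 = 52.2%, Lakeview 423/757 = 55.9% → Lakeview
Overall: Uptown 1896/3503 = 54.1%, Lakeview 2092/3284 = 63.7% → Lakeview
Lakeview wins overall and in every credit group — no reversal.

No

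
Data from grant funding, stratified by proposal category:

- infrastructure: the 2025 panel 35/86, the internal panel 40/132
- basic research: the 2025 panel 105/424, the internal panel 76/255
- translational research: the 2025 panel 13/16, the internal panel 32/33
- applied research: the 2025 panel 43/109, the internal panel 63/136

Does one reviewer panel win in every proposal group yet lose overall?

No

Infrastructure: the 2025 panel 35/86 = 40.7%, the internal panel 40/132 = 30.3% → the 2025 panel
Basic research: the 2025 panel 105/424 = 24.8%, the internal panel 76/255 = 29.8% → the internal panel
Translational research: the 2025 panel 13/16 = 81.2%, the internal panel 32/33 = 97.0% → the internal panel
Applied research: the 2025 panel 43/109 = 39.4%, the internal panel 63/136 = 46.3% → the internal panel
Overall: the 2025 panel 196/635 = 30.9%, the internal panel 211/556 = 37.9% → the internal panel
Neither sweeps: the 2025 panel wins 1 of 4 groups, the internal panel wins 3. The internal panel wins overall but not every group — no Simpson reversal.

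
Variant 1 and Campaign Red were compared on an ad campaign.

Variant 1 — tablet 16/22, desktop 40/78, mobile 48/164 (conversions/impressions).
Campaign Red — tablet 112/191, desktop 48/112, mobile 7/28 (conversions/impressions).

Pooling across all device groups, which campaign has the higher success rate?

Campaign Red

Tablet: Variant 1 16/22 = 72.7%, Campaign Red 112/191 = 58.6% → Variant 1
Desktop: Variant 1 40/78 = 51.3%, Campaign Red 48/112 = 42.9% → Variant 1
Mobile: Variant 1 48/164 = 29.3%, Campaign Red 7/28 = 25.0% → Variant 1
Overall: Variant 1 104/264 = 39.4%, Campaign Red 167/331 = 50.5% → Campaign Red
(Variant 1 wins every device group but Campaign Red wins overall — Variant 1's impressions skew toward the low-rate mobile group.)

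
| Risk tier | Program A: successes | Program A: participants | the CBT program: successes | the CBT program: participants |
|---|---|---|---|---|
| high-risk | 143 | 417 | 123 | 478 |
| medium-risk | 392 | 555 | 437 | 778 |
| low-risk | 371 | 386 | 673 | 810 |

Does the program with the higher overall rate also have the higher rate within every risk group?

Yes

High-risk: Program A 143/417 = 34.3%, the CBT program 123/478 = 25.7% → Program A
Medium-risk: Program A 392/555 = 70.6%, the CBT program 437/778 = 56.2% → Program A
Low-risk: Program A 371/386 = 96.1%, the CBT program 673/810 = 83.1% → Program A
Overall: Program A 906/1358 = 66.7%, the CBT program 1233/2066 = 59.7% → Program A
Program A wins overall and in every risk group — no reversal.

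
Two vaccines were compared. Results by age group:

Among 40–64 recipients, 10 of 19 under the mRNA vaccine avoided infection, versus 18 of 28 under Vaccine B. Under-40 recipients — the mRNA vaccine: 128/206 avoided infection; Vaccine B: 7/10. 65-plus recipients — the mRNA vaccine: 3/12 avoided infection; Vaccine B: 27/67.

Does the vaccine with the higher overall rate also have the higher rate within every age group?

No

40–64: the mRNA vaccine 10/19 = 52.6%, Vaccine B 18/28 = 64.3% → Vaccine B
Under-40: the mRNA vaccine 128/206 = 62.1%, Vaccine B 7/10 = 70.0% → Vaccine B
65-plus: the mRNA vaccine 3/12 = 25.0%, Vaccine B 27/67 = 40.3% → Vaccine B
Overall: the mRNA vaccine 141/237 = 59.5%, Vaccine B 52/105 = 49.5% → the mRNA vaccine
Vaccine B wins each age group but the mRNA vaccine wins overall — the comparison reverses. Vaccine B's recipients skew toward 65-plus, which has a lower base rate.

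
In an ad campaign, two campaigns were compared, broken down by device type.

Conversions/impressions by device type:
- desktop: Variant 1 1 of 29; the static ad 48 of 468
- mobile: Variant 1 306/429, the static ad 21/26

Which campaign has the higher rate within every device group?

Desktop: Variant 1 1/29 = 3.4%, the static ad 48/468 = 10.3% → the static ad
Mobile: Variant 1 306/429 = 71.3%, the static ad 21/26 = 80.8% → the static ad
The static ad has the higher rate in both groups.

the static ad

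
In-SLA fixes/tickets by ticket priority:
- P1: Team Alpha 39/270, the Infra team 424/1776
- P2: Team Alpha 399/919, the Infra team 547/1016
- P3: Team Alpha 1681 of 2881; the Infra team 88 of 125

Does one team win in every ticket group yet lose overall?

P1: Team Alpha 39/270 = 14.4%, the Infra team 424/1776 = 23.9% → the Infra team
P2: Team Alpha 399/919 = 43.4%, the Infra team 547/1016 = 53.8% → the Infra team
P3: Team Alpha 1681/2881 = 58.3%, the Infra team 88/125 = 70.4% → the Infra team
Overall: Team Alpha 2119/4070 = 52.1%, the Infra team 1059/2917 = 36.3% → Team Alpha
The Infra team wins each ticket group but Team Alpha wins overall — the comparison reverses. The Infra team's tickets skew toward P1, which has a lower base rate.

Yes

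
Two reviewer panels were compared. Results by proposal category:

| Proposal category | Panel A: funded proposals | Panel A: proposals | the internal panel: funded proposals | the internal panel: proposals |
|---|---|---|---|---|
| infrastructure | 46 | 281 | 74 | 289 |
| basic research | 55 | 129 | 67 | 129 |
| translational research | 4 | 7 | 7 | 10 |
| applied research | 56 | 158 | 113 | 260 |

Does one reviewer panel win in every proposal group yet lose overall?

Infrastructure: Panel A 46/281 = 16.4%, the internal panel 74/289 = 25.6% → the internal panel
Basic research: Panel A 55/129 = 42.6%, the internal panel 67/129 = 51.9% → the internal panel
Translational research: Panel A 4/7 = 57.1%, the internal panel 7/10 = 70.0% → the internal panel
Applied research: Panel A 56/158 = 35.4%, the internal panel 113/260 = 43.5% → the internal panel
Overall: Panel A 161/575 = 28.0%, the internal panel 261/688 = 37.9% → the internal panel
The internal panel wins overall and in every proposal group — no reversal.

No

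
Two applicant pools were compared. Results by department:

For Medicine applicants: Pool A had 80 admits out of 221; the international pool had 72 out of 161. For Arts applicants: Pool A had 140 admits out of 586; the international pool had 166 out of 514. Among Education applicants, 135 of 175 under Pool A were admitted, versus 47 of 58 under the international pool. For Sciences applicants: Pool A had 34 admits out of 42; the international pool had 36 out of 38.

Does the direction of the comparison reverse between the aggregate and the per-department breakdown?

No

Medicine: Pool A 80/221 = 36.2%, the international pool 72/161 = 44.7% → the international pool
Arts: Pool A 140/586 = 23.9%, the international pool 166/514 = 32.3% → the international pool
Education: Pool A 135/175 = 77.1%, the international pool 47/58 = 81.0% → the international pool
Sciences: Pool A 34/42 = 81.0%, the international pool 36/38 = 94.7% → the international pool
Overall: Pool A 389/1024 = 38.0%, the international pool 321/771 = 41.6% → the international pool
The international pool wins overall and in every department group — no reversal.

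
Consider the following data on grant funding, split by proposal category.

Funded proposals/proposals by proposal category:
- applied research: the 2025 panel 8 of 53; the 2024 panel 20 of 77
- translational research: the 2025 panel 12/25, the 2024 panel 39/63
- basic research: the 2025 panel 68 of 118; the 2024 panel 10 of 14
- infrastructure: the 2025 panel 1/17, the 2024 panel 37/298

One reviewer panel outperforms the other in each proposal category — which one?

the 2024 panel

Applied research: the 2025 panel 8/53 = 15.1%, the 2024 panel 20/77 = 26.0% → the 2024 panel
Translational research: the 2025 panel 12/25 = 48.0%, the 2024 panel 39/63 = 61.9% → the 2024 panel
Basic research: the 2025 panel 68/118 = 57.6%, the 2024 panel 10/14 = 71.4% → the 2024 panel
Infrastructure: the 2025 panel 1/17 = 5.9%, the 2024 panel 37/298 = 12.4% → the 2024 panel
The 2024 panel has the higher rate in all 4 groups.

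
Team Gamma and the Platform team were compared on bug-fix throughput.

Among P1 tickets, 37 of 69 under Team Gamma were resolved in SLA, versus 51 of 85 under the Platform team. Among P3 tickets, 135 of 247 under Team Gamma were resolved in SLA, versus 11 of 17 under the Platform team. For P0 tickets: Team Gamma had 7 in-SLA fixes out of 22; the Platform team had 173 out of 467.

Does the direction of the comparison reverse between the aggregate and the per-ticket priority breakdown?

P1: Team Gamma 37/69 = 53.6%, the Platform team 51/85 = 60.0% → the Platform team
P3: Team Gamma 135/247 = 54.7%, the Platform team 11/17 = 64.7% → the Platform team
P0: Team Gamma 7/22 = 31.8%, the Platform team 173/467 = 37.0% → the Platform team
Overall: Team Gamma 179/338 = 53.0%, the Platform team 235/569 = 41.3% → Team Gamma
The Platform team wins each ticket group but Team Gamma wins overall — the comparison reverses. The Platform team's tickets skew toward P0, which has a lower base rate.

Yes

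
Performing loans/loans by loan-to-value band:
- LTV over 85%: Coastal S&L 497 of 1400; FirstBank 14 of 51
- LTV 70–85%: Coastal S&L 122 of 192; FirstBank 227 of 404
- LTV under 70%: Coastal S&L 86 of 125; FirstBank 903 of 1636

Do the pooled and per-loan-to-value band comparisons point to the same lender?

LTV over 85%: Coastal S&L 497/1400 = 35.5%, FirstBank 14/51 = 27.5% → Coastal S&L
LTV 70–85%: Coastal S&L 122/192 = 63.5%, FirstBank 227/404 = 56.2% → Coastal S&L
LTV under 70%: Coastal S&L 86/125 = 68.8%, FirstBank 903/1636 = 55.2% → Coastal S&L
Overall: Coastal S&L 705/1717 = 41.1%, FirstBank 1144/2091 = 54.7% → FirstBank
Coastal S&L wins each loan-to-value group but FirstBank wins overall — the comparison reverses. Coastal S&L's loans skew toward LTV over 85%, which has a lower base rate.

No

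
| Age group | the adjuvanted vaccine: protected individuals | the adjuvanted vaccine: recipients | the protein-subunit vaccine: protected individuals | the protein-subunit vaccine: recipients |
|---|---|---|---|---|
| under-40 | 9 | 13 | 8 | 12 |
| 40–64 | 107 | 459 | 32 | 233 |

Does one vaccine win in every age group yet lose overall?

No

Under-40: the adjuvanted vaccine 9/13 = 69.2%, the protein-subunit vaccine 8/12 = 66.7% → the adjuvanted vaccine
40–64: the adjuvanted vaccine 107/459 = 23.3%, the protein-subunit vaccine 32/233 = 13.7% → the adjuvanted vaccine
Overall: the adjuvanted vaccine 116/472 = 24.6%, the protein-subunit vaccine 40/245 = 16.3% → the adjuvanted vaccine
The adjuvanted vaccine wins overall and in every age group — no reversal.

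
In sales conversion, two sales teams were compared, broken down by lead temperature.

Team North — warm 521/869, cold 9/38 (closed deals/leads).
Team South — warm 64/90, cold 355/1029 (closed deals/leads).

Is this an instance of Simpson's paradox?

Warm: Team North 521/869 = 60.0%, Team South 64/90 = 71.1% → Team South
Cold: Team North 9/38 = 23.7%, Team South 355/1029 = 34.5% → Team South
Overall: Team North 530/907 = 58.4%, Team South 419/1119 = 37.4% → Team North
Team South wins each lead group but Team North wins overall — the comparison reverses. Team South's leads skew toward cold, which has a lower base rate.

Yes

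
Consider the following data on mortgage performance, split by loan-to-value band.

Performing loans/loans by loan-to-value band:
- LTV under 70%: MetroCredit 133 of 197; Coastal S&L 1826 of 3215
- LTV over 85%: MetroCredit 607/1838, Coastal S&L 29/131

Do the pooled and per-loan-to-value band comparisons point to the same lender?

LTV under 70%: MetroCredit 133/197 = 67.5%, Coastal S&L 1826/3215 = 56.8% → MetroCredit
LTV over 85%: MetroCredit 607/1838 = 33.0%, Coastal S&L 29/131 = 22.1% → MetroCredit
Overall: MetroCredit 740/2035 = 36.4%, Coastal S&L 1855/3346 = 55.4% → Coastal S&L
MetroCredit wins each loan-to-value group but Coastal S&L wins overall — the comparison reverses. MetroCredit's loans skew toward LTV over 85%, which has a lower base rate.

No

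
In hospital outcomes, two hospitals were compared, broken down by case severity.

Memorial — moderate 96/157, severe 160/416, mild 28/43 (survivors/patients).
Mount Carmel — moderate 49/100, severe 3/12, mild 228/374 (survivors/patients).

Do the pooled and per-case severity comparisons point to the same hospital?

Moderate: Memorial 96/157 = 61.1%, Mount Carmel 49/100 = 49.0% → Memorial
Severe: Memorial 160/416 = 38.5%, Mount Carmel 3/12 = 25.0% → Memorial
Mild: Memorial 28/43 = 65.1%, Mount Carmel 228/374 = 61.0% → Memorial
Overall: Memorial 284/616 = 46.1%, Mount Carmel 280/486 = 57.6% → Mount Carmel
Memorial wins each case group but Mount Carmel wins overall — the comparison reverses. Memorial's patients skew toward severe, which has a lower base rate.

No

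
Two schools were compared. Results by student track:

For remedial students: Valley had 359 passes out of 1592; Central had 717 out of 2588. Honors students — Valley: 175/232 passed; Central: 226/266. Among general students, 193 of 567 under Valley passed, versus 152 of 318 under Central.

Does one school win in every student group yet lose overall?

Remedial: Valley 359/1592 = 22.6%, Central 717/2588 = 27.7% → Central
Honors: Valley 175/232 = 75.4%, Central 226/266 = 85.0% → Central
General: Valley 193/567 = 34.0%, Central 152/318 = 47.8% → Central
Overall: Valley 727/2391 = 30.4%, Central 1095/3172 = 34.5% → Central
Central wins overall and in every student group — no reversal.

No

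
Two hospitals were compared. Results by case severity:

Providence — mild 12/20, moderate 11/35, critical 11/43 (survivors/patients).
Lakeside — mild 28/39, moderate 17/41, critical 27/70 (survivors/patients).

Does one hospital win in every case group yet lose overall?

No

Mild: Providence 12/20 = 60.0%, Lakeside 28/39 = 71.8% → Lakeside
Moderate: Providence 11/35 = 31.4%, Lakeside 17/41 = 41.5% → Lakeside
Critical: Providence 11/43 = 25.6%, Lakeside 27/70 = 38.6% → Lakeside
Overall: Providence 34/98 = 34.7%, Lakeside 72/150 = 48.0% → Lakeside
Lakeside wins overall and in every case group — no reversal.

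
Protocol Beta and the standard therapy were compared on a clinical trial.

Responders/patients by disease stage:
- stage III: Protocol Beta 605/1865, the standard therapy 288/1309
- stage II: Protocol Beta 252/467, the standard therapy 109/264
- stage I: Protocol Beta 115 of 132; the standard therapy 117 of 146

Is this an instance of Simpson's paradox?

No

Stage III: Protocol Beta 605/1865 = 32.4%, the standard therapy 288/1309 = 22.0% → Protocol Beta
Stage II: Protocol Beta 252/467 = 54.0%, the standard therapy 109/264 = 41.3% → Protocol Beta
Stage I: Protocol Beta 115/132 = 87.1%, the standard therapy 117/146 = 80.1% → Protocol Beta
Overall: Protocol Beta 972/2464 = 39.4%, the standard therapy 514/1719 = 29.9% → Protocol Beta
Protocol Beta wins overall and in every disease group — no reversal.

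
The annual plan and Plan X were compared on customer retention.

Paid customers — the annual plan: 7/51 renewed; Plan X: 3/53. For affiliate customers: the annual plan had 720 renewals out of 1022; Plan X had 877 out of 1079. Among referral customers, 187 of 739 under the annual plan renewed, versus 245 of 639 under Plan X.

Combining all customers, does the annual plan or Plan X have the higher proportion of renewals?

Paid: the annual plan 7/51 = 13.7%, Plan X 3/53 = 5.7% → the annual plan
Affiliate: the annual plan 720/1022 = 70.5%, Plan X 877/1079 = 81.3% → Plan X
Referral: the annual plan 187/739 = 25.3%, Plan X 245/639 = 38.3% → Plan X
Overall: the annual plan 914/1812 = 50.4%, Plan X 1125/1771 = 63.5% → Plan X
(Neither sweeps every signup group, but Plan X has the higher pooled rate.)

Plan X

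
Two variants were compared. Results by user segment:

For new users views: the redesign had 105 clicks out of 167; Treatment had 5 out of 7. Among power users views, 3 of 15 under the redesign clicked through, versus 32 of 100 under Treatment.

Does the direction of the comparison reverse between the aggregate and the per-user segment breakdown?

New users: the redesign 105/167 = 62.9%, Treatment 5/7 = 71.4% → Treatment
Power users: the redesign 3/15 = 20.0%, Treatment 32/100 = 32.0% → Treatment
Overall: the redesign 108/182 = 59.3%, Treatment 37/107 = 34.6% → the redesign
Treatment wins each user group but the redesign wins overall — the comparison reverses. Treatment's views skew toward power users, which has a lower base rate.

Yes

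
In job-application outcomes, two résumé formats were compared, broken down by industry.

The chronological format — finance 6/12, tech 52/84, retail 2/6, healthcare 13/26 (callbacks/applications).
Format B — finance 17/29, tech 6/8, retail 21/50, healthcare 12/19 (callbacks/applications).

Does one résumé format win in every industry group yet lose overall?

Finance: the chronological format 6/12 = 50.0%, Format B 17/29 = 58.6% → Format B
Tech: the chronological format 52/84 = 61.9%, Format B 6/8 = 75.0% → Format B
Retail: the chronological format 2/6 = 33.3%, Format B 21/50 = 42.0% → Format B
Healthcare: the chronological format 13/26 = 50.0%, Format B 12/19 = 63.2% → Format B
Overall: the chronological format 73/128 = 57.0%, Format B 56/106 = 52.8% → the chronological format
Format B wins each industry group but the chronological format wins overall — the comparison reverses. Format B's applications skew toward retail, which has a lower base rate.

Yes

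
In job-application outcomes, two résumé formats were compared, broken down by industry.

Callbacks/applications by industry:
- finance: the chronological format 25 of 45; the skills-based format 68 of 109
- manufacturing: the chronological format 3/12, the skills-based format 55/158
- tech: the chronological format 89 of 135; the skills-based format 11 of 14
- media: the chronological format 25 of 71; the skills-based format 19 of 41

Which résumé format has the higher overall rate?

the chronological format

Finance: the chronological format 25/45 = 55.6%, the skills-based format 68/109 = 62.4% → the skills-based format
Manufacturing: the chronological format 3/12 = 25.0%, the skills-based format 55/158 = 34.8% → the skills-based format
Tech: the chronological format 89/135 = 65.9%, the skills-based format 11/14 = 78.6% → the skills-based format
Media: the chronological format 25/71 = 35.2%, the skills-based format 19/41 = 46.3% → the skills-based format
Overall: the chronological format 142/263 = 54.0%, the skills-based format 153/322 = 47.5% → the chronological format
(The skills-based format wins every industry group but the chronological format wins overall — the skills-based format's applications skew toward the low-rate manufacturing group.)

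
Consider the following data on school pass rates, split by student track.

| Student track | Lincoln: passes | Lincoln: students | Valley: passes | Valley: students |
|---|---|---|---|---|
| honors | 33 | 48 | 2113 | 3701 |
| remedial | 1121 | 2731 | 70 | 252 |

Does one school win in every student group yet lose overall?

Yes

Honors: Lincoln 33/48 = 68.8%, Valley 2113/3701 = 57.1% → Lincoln
Remedial: Lincoln 1121/2731 = 41.0%, Valley 70/252 = 27.8% → Lincoln
Overall: Lincoln 1154/2779 = 41.5%, Valley 2183/3953 = 55.2% → Valley
Lincoln wins each student group but Valley wins overall — the comparison reverses. Lincoln's students skew toward remedial, which has a lower base rate.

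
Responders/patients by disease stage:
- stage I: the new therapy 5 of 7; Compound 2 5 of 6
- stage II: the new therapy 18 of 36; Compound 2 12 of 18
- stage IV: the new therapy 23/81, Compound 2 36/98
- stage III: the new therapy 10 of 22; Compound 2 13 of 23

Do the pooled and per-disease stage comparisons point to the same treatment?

Yes

Stage I: the new therapy 5/7 = 71.4%, Compound 2 5/6 = 83.3% → Compound 2
Stage II: the new therapy 18/36 = 50.0%, Compound 2 12/18 = 66.7% → Compound 2
Stage IV: the new therapy 23/81 = 28.4%, Compound 2 36/98 = 36.7% → Compound 2
Stage III: the new therapy 10/22 = 45.5%, Compound 2 13/23 = 56.5% → Compound 2
Overall: the new therapy 56/146 = 38.4%, Compound 2 66/145 = 45.5% → Compound 2
Compound 2 wins overall and in every disease group — no reversal.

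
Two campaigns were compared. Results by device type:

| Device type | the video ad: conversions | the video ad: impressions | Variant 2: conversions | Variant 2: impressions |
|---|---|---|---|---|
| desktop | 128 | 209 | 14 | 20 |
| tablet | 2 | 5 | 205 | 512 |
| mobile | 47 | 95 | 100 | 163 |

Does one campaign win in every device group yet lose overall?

Yes

Desktop: the video ad 128/209 = 61.2%, Variant 2 14/20 = 70.0% → Variant 2
Tablet: the video ad 2/5 = 40.0%, Variant 2 205/512 = 40.0% → Variant 2
Mobile: the video ad 47/95 = 49.5%, Variant 2 100/163 = 61.3% → Variant 2
Overall: the video ad 177/309 = 57.3%, Variant 2 319/695 = 45.9% → the video ad
Variant 2 wins each device group but the video ad wins overall — the comparison reverses. Variant 2's impressions skew toward tablet, which has a lower base rate.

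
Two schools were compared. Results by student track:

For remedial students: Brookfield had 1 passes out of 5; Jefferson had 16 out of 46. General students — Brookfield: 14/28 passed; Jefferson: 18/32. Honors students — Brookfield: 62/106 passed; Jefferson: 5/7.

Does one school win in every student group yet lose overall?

Yes

Remedial: Brookfield 1/5 = 20.0%, Jefferson 16/46 = 34.8% → Jefferson
General: Brookfield 14/28 = 50.0%, Jefferson 18/32 = 56.2% → Jefferson
Honors: Brookfield 62/106 = 58.5%, Jefferson 5/7 = 71.4% → Jefferson
Overall: Brookfield 77/139 = 55.4%, Jefferson 39/85 = 45.9% → Brookfield
Jefferson wins each student group but Brookfield wins overall — the comparison reverses. Jefferson's students skew toward remedial, which has a lower base rate.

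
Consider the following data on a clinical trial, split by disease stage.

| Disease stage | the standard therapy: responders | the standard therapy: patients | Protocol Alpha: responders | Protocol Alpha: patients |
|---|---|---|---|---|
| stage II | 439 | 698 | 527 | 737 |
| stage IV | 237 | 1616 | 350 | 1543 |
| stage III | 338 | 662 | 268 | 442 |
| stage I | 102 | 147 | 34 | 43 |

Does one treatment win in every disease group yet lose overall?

Stage II: the standard therapy 439/698 = 62.9%, Protocol Alpha 527/737 = 71.5% → Protocol Alpha
Stage IV: the standard therapy 237/1616 = 14.7%, Protocol Alpha 350/1543 = 22.7% → Protocol Alpha
Stage III: the standard therapy 338/662 = 51.1%, Protocol Alpha 268/442 = 60.6% → Protocol Alpha
Stage I: the standard therapy 102/147 = 69.4%, Protocol Alpha 34/43 = 79.1% → Protocol Alpha
Overall: the standard therapy 1116/3123 = 35.7%, Protocol Alpha 1179/2765 = 42.6% → Protocol Alpha
Protocol Alpha wins overall and in every disease group — no reversal.

No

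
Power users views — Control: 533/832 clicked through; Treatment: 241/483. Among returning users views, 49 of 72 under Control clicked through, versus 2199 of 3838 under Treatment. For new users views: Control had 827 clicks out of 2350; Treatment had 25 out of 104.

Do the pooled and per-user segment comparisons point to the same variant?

Power users: Control 533/832 = 64.1%, Treatment 241/483 = 49.9% → Control
Returning users: Control 49/72 = 68.1%, Treatment 2199/3838 = 57.3% → Control
New users: Control 827/2350 = 35.2%, Treatment 25/104 = 24.0% → Control
Overall: Control 1409/3254 = 43.3%, Treatment 2465/4425 = 55.7% → Treatment
Control wins each user group but Treatment wins overall — the comparison reverses. Control's views skew toward new users, which has a lower base rate.

No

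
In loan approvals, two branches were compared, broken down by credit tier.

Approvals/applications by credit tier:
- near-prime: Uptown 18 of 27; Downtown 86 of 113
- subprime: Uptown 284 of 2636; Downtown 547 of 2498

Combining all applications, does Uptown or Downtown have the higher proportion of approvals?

Downtown

Near-prime: Uptown 18/27 = 66.7%, Downtown 86/113 = 76.1% → Downtown
Subprime: Uptown 284/2636 = 10.8%, Downtown 547/2498 = 21.9% → Downtown
Overall: Uptown 302/2663 = 11.3%, Downtown 633/2611 = 24.2% → Downtown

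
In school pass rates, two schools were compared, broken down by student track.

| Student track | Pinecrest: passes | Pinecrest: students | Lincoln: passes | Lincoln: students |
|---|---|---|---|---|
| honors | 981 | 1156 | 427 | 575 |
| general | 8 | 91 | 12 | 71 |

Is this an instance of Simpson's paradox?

No

Honors: Pinecrest 981/1156 = 84.9%, Lincoln 427/575 = 74.3% → Pinecrest
General: Pinecrest 8/91 = 8.8%, Lincoln 12/71 = 16.9% → Lincoln
Overall: Pinecrest 989/1247 = 79.3%, Lincoln 439/646 = 68.0% → Pinecrest
Neither sweeps: Pinecrest wins 1 of 2 groups, Lincoln wins 1. Pinecrest wins overall but not every group — no Simpson reversal.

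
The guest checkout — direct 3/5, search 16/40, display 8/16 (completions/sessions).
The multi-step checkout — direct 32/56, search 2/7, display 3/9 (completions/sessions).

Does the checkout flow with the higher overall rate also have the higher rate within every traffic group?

Direct: the guest checkout 3/5 = 60.0%, the multi-step checkout 32/56 = 57.1% → the guest checkout
Search: the guest checkout 16/40 = 40.0%, the multi-step checkout 2/7 = 28.6% → the guest checkout
Display: the guest checkout 8/16 = 50.0%, the multi-step checkout 3/9 = 33.3% → the guest checkout
Overall: the guest checkout 27/61 = 44.3%, the multi-step checkout 37/72 = 51.4% → the multi-step checkout
The guest checkout wins each traffic group but the multi-step checkout wins overall — the comparison reverses. The guest checkout's sessions skew toward search, which has a lower base rate.

No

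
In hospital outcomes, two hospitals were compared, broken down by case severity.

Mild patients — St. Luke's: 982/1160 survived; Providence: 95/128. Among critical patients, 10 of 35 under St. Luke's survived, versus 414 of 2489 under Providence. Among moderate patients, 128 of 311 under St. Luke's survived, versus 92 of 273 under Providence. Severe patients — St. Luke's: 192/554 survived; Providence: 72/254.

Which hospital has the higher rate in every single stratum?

St. Luke's

Mild: St. Luke's 982/1160 = 84.7%, Providence 95/128 = 74.2% → St. Luke's
Critical: St. Luke's 10/35 = 28.6%, Providence 414/2489 = 16.6% → St. Luke's
Moderate: St. Luke's 128/311 = 41.2%, Providence 92/273 = 33.7% → St. Luke's
Severe: St. Luke's 192/554 = 34.7%, Providence 72/254 = 28.3% → St. Luke's
St. Luke's has the higher rate in all 4 groups.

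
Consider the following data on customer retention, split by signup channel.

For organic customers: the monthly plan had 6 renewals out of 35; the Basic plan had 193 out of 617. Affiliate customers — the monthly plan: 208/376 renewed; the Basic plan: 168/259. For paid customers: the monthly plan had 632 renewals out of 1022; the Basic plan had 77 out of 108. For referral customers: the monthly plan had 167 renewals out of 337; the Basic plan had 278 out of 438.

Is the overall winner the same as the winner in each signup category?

Organic: the monthly plan 6/35 = 17.1%, the Basic plan 193/617 = 31.3% → the Basic plan
Affiliate: the monthly plan 208/376 = 55.3%, the Basic plan 168/259 = 64.9% → the Basic plan
Paid: the monthly plan 632/1022 = 61.8%, the Basic plan 77/108 = 71.3% → the Basic plan
Referral: the monthly plan 167/337 = 49.6%, the Basic plan 278/438 = 63.5% → the Basic plan
Overall: the monthly plan 1013/1770 = 57.2%, the Basic plan 716/1422 = 50.4% → the monthly plan
The Basic plan wins each signup group but the monthly plan wins overall — the comparison reverses. The Basic plan's customers skew toward organic, which has a lower base rate.

No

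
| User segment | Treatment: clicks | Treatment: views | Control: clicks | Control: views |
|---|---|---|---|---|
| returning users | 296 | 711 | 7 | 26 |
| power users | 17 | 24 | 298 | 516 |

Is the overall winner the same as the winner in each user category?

No

Returning users: Treatment 296/711 = 41.6%, Control 7/26 = 26.9% → Treatment
Power users: Treatment 17/24 = 70.8%, Control 298/516 = 57.8% → Treatment
Overall: Treatment 313/735 = 42.6%, Control 305/542 = 56.3% → Control
Treatment wins each user group but Control wins overall — the comparison reverses. Treatment's views skew toward returning users, which has a lower base rate.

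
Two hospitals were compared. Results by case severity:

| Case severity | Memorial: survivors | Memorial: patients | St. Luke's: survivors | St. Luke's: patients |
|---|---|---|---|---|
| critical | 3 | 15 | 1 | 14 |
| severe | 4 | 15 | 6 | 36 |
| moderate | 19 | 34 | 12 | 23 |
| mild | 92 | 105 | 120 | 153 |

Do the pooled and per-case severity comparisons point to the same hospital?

Yes

Critical: Memorial 3/15 = 20.0%, St. Luke's 1/14 = 7.1% → Memorial
Severe: Memorial 4/15 = 26.7%, St. Luke's 6/36 = 16.7% → Memorial
Moderate: Memorial 19/34 = 55.9%, St. Luke's 12/23 = 52.2% → Memorial
Mild: Memorial 92/105 = 87.6%, St. Luke's 120/153 = 78.4% → Memorial
Overall: Memorial 118/169 = 69.8%, St. Luke's 139/226 = 61.5% → Memorial
Memorial wins overall and in every case group — no reversal.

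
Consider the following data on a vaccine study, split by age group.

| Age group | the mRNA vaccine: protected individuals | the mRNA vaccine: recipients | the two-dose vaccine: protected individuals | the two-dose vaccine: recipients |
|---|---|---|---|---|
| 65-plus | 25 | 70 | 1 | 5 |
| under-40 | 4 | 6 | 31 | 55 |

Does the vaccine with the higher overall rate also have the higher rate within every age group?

65-plus: the mRNA vaccine 25/70 = 35.7%, the two-dose vaccine 1/5 = 20.0% → the mRNA vaccine
Under-40: the mRNA vaccine 4/6 = 66.7%, the two-dose vaccine 31/55 = 56.4% → the mRNA vaccine
Overall: the mRNA vaccine 29/76 = 38.2%, the two-dose vaccine 32/60 = 53.3% → the two-dose vaccine
The mRNA vaccine wins each age group but the two-dose vaccine wins overall — the comparison reverses. The mRNA vaccine's recipients skew toward 65-plus, which has a lower base rate.

No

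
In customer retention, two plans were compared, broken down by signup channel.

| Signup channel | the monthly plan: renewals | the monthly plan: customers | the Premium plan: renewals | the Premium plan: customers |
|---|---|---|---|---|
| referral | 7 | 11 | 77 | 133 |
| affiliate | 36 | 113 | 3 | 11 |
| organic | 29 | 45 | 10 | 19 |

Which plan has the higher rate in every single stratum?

the monthly plan

Referral: the monthly plan 7/11 = 63.6%, the Premium plan 77/133 = 57.9% → the monthly plan
Affiliate: the monthly plan 36/113 = 31.9%, the Premium plan 3/11 = 27.3% → the monthly plan
Organic: the monthly plan 29/45 = 64.4%, the Premium plan 10/19 = 52.6% → the monthly plan
The monthly plan has the higher rate in all 3 groups.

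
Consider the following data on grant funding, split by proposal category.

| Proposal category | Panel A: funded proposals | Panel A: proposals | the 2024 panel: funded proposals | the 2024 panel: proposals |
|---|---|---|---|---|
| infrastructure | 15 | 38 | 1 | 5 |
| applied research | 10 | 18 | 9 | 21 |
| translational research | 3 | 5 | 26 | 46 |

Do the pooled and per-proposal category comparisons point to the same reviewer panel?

No

Infrastructure: Panel A 15/38 = 39.5%, the 2024 panel 1/5 = 20.0% → Panel A
Applied research: Panel A 10/18 = 55.6%, the 2024 panel 9/21 = 42.9% → Panel A
Translational research: Panel A 3/5 = 60.0%, the 2024 panel 26/46 = 56.5% → Panel A
Overall: Panel A 28/61 = 45.9%, the 2024 panel 36/72 = 50.0% → the 2024 panel
Panel A wins each proposal group but the 2024 panel wins overall — the comparison reverses. Panel A's proposals skew toward infrastructure, which has a lower base rate.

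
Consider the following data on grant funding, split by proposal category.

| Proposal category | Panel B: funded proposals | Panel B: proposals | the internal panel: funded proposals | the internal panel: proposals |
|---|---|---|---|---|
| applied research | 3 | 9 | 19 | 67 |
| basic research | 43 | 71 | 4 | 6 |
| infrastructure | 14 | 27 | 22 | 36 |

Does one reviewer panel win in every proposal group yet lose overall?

Applied research: Panel B 3/9 = 33.3%, the internal panel 19/67 = 28.4% → Panel B
Basic research: Panel B 43/71 = 60.6%, the internal panel 4/6 = 66.7% → the internal panel
Infrastructure: Panel B 14/27 = 51.9%, the internal panel 22/36 = 61.1% → the internal panel
Overall: Panel B 60/107 = 56.1%, the internal panel 45/109 = 41.3% → Panel B
Neither sweeps: Panel B wins 1 of 3 groups, the internal panel wins 2. Panel B wins overall but not every group — no Simpson reversal.

No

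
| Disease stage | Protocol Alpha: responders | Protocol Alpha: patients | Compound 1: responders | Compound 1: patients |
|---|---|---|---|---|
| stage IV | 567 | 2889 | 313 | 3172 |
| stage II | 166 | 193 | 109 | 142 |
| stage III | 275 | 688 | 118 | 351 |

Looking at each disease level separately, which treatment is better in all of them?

Stage IV: Protocol Alpha 567/2889 = 19.6%, Compound 1 313/3172 = 9.9% → Protocol Alpha
Stage II: Protocol Alpha 166/193 = 86.0%, Compound 1 109/142 = 76.8% → Protocol Alpha
Stage III: Protocol Alpha 275/688 = 40.0%, Compound 1 118/351 = 33.6% → Protocol Alpha
Protocol Alpha has the higher rate in all 3 groups.

Protocol Alpha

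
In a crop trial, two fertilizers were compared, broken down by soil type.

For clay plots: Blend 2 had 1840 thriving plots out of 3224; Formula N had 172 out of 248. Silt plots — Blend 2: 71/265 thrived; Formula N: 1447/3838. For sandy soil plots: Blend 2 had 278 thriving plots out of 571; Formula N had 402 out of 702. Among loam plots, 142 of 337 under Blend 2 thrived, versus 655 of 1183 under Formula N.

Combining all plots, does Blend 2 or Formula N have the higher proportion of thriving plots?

Clay: Blend 2 1840/3224 = 57.1%, Formula N 172/248 = 69.4% → Formula N
Silt: Blend 2 71/265 = 26.8%, Formula N 1447/3838 = 37.7% → Formula N
Sandy soil: Blend 2 278/571 = 48.7%, Formula N 402/702 = 57.3% → Formula N
Loam: Blend 2 142/337 = 42.1%, Formula N 655/1183 = 55.4% → Formula N
Overall: Blend 2 2331/4397 = 53.0%, Formula N 2676/5971 = 44.8% → Blend 2
(Formula N wins every soil group but Blend 2 wins overall — Formula N's plots skew toward the low-rate silt group.)

Blend 2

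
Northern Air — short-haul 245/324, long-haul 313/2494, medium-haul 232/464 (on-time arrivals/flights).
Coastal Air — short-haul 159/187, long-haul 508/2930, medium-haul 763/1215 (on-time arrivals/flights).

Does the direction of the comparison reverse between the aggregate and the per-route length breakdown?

Short-haul: Northern Air 245/324 = 75.6%, Coastal Air 159/187 = 85.0% → Coastal Air
Long-haul: Northern Air 313/2494 = 12.6%, Coastal Air 508/2930 = 17.3% → Coastal Air
Medium-haul: Northern Air 232/464 = 50.0%, Coastal Air 763/1215 = 62.8% → Coastal Air
Overall: Northern Air 790/3282 = 24.1%, Coastal Air 1430/4332 = 33.0% → Coastal Air
Coastal Air wins overall and in every route group — no reversal.

No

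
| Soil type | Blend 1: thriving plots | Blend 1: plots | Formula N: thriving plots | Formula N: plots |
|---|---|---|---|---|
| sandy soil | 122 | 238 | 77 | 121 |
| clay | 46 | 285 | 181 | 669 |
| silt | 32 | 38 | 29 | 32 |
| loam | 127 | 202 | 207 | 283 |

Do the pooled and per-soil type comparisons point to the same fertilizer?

Sandy soil: Blend 1 122/238 = 51.3%, Formula N 77/121 = 63.6% → Formula N
Clay: Blend 1 46/285 = 16.1%, Formula N 181/669 = 27.1% → Formula N
Silt: Blend 1 32/38 = 84.2%, Formula N 29/32 = 90.6% → Formula N
Loam: Blend 1 127/202 = 62.9%, Formula N 207/283 = 73.1% → Formula N
Overall: Blend 1 327/763 = 42.9%, Formula N 494/1105 = 44.7% → Formula N
Formula N wins overall and in every soil group — no reversal.

Yes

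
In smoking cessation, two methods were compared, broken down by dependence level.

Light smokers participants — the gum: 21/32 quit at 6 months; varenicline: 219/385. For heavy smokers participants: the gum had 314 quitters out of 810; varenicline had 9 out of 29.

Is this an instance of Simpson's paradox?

Light smokers: the gum 21/32 = 65.6%, varenicline 219/385 = 56.9% → the gum
Heavy smokers: the gum 314/810 = 38.8%, varenicline 9/29 = 31.0% → the gum
Overall: the gum 335/842 = 39.8%, varenicline 228/414 = 55.1% → varenicline
The gum wins each dependence group but varenicline wins overall — the comparison reverses. The gum's participants skew toward heavy smokers, which has a lower base rate.

Yes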